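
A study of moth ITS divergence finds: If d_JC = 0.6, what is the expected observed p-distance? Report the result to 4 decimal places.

p = (3/4)(1 − e^(−4d/3)) = 0.75 × (1 − e^(-0.8)) = 0.75 × (1 − 0.449329) = 0.413003.

0.4130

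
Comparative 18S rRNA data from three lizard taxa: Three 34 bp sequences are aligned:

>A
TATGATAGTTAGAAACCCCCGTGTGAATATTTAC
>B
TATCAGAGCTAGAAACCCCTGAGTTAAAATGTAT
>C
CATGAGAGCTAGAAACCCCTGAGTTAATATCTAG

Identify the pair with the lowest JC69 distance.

B and C

A–B: 9/34 differ, p = 0.265, d = 0.326.
A–C: 8/34 differ, p = 0.235, d = 0.282.
B–C: 5/34 differ, p = 0.147, d = 0.164.
The smallest distance is between B and C.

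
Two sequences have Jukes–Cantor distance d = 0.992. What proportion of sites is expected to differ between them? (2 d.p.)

0.55

p = (3/4)(1 − e^(−4d/3)) = 0.75 × (1 − e^(-1.322667)) = 0.75 × (1 − 0.266424) = 0.550182.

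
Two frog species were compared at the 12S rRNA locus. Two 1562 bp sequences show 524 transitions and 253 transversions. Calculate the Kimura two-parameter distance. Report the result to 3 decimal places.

0.992

P = 524/1562 ≈ 0.335467 and Q = 253/1562 ≈ 0.161972.
Under the Kimura two-parameter model, d = −½ ln(1 − 2P − Q) − ¼ ln(1 − 2Q).
1 − 2P − Q = 0.167094, giving −½ ln(0.167094) = 0.894599.
1 − 2Q = 0.676056, giving −¼ ln(0.676056) = 0.097870.
d = 0.894599 + 0.097870 = 0.992469.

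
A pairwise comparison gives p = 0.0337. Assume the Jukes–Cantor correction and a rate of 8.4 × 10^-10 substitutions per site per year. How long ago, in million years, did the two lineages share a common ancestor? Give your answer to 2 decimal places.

d = −(3/4) ln(1 − 4p/3) = −0.75 ln(1 − 0.044933) = −0.75 ln(0.955067)
  = −0.75 × (-0.045974) = 0.034481 substitutions/site.
Under a molecular clock d = 2μt, so t = d/(2μ) = 0.034481 / (2 × 8.4 × 10^-10) = 20.52 million years.

20.52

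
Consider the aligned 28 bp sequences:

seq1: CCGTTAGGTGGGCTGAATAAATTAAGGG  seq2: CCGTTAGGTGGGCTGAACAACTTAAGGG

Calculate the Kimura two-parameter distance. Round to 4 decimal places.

Of 28 sites, 1 differences are transitions and 1 are transversions, so P = 1/28 ≈ 0.035714 and Q = 1/28 ≈ 0.035714.
Under the Kimura two-parameter model, d = −½ ln(1 − 2P − Q) − ¼ ln(1 − 2Q).
1 − 2P − Q = 0.892858, giving −½ ln(0.892858) = 0.056664.
1 − 2Q = 0.928572, giving −¼ ln(0.928572) = 0.018527.
d = 0.056664 + 0.018527 = 0.075191.

0.0752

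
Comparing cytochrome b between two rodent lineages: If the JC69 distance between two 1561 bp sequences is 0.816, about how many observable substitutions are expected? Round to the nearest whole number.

776

Invert JC69: p = (3/4)(1 − e^(−4d/3)) = 0.75 × (1 − e^(-1.088)) = 0.75 × (1 − 0.336890) = 0.497333.
Expected differing sites = pL ≈ 0.497333 × 1561 = 776.336813 ≈ 776.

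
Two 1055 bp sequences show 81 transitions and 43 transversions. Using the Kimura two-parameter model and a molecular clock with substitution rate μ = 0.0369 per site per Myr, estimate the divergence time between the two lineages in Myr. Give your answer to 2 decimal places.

1.75

P = 81/1055 ≈ 0.076777 and Q = 43/1055 ≈ 0.040758.
Under the Kimura two-parameter model, d = −½ ln(1 − 2P − Q) − ¼ ln(1 − 2Q).
1 − 2P − Q = 0.805688, giving −½ ln(0.805688) = 0.108029.
1 − 2Q = 0.918484, giving −¼ ln(0.918484) = 0.021258.
d = 0.108029 + 0.021258 = 0.129287.
Under a molecular clock d = 2μt, so t = d/(2μ) = 0.129287 / (2 × 0.0369) = 1.75 Myr.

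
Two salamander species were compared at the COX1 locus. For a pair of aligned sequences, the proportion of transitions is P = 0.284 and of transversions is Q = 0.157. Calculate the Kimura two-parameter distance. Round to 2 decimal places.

0.74

Under the Kimura two-parameter model, d = −½ ln(1 − 2P − Q) − ¼ ln(1 − 2Q).
1 − 2P − Q = 0.275, giving −½ ln(0.275) = 0.645492.
1 − 2Q = 0.686, giving −¼ ln(0.686) = 0.094219.
d = 0.645492 + 0.094219 = 0.739711.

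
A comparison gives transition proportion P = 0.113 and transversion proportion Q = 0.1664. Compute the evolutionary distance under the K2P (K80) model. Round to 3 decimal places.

Under the Kimura two-parameter model, d = −½ ln(1 − 2P − Q) − ¼ ln(1 − 2Q).
1 − 2P − Q = 0.6076, giving −½ ln(0.6076) = 0.249119.
1 − 2Q = 0.6672, giving −¼ ln(0.6672) = 0.101166.
d = 0.249119 + 0.101166 = 0.350285.

0.350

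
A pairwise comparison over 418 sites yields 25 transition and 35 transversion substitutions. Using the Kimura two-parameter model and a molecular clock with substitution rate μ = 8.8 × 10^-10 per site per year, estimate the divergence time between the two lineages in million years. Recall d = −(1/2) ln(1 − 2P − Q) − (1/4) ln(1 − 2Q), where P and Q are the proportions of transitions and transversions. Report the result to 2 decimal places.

90.62

P = 25/418 ≈ 0.059809 and Q = 35/418 ≈ 0.083732.
Under the Kimura two-parameter model, d = −½ ln(1 − 2P − Q) − ¼ ln(1 − 2Q).
1 − 2P − Q = 0.79665, giving −½ ln(0.79665) = 0.113670.
1 − 2Q = 0.832536, giving −¼ ln(0.832536) = 0.045820.
d = 0.113670 + 0.045820 = 0.159490.
Under a molecular clock d = 2μt, so t = d/(2μ) = 0.159490 / (2 × 8.8 × 10^-10) = 90.62 million years.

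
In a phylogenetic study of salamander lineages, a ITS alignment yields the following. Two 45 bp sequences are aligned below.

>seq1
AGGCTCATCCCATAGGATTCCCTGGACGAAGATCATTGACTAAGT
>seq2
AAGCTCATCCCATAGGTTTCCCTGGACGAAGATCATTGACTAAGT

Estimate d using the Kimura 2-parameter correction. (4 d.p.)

Of 45 sites, 1 differences are transitions and 1 are transversions, so P = 1/45 ≈ 0.022222 and Q = 1/45 ≈ 0.022222.
Under the Kimura two-parameter model, d = −½ ln(1 − 2P − Q) − ¼ ln(1 − 2Q).
1 − 2P − Q = 0.933334, giving −½ ln(0.933334) = 0.034496.
1 − 2Q = 0.955556, giving −¼ ln(0.955556) = 0.011365.
d = 0.034496 + 0.011365 = 0.045861.

0.0459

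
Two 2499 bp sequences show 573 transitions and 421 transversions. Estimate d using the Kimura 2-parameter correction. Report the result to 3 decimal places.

0.596

P = 573/2499 ≈ 0.229292 and Q = 421/2499 ≈ 0.168467.
Under the Kimura two-parameter model, d = −½ ln(1 − 2P − Q) − ¼ ln(1 − 2Q).
1 − 2P − Q = 0.372949, giving −½ ln(0.372949) = 0.493157.
1 − 2Q = 0.663066, giving −¼ ln(0.663066) = 0.102720.
d = 0.493157 + 0.102720 = 0.595877.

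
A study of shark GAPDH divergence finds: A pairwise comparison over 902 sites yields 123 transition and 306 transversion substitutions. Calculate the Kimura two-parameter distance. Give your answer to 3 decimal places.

P = 123/902 ≈ 0.136364 and Q = 306/902 ≈ 0.339246.
Under the Kimura two-parameter model, d = −½ ln(1 − 2P − Q) − ¼ ln(1 − 2Q).
1 − 2P − Q = 0.388026, giving −½ ln(0.388026) = 0.473341.
1 − 2Q = 0.321508, giving −¼ ln(0.321508) = 0.283683.
d = 0.473341 + 0.283683 = 0.757024.

0.757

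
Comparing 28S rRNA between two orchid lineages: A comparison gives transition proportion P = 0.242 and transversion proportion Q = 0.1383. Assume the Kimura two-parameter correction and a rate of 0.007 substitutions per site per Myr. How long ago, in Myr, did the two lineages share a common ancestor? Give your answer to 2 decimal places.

Under the Kimura two-parameter model, d = −½ ln(1 − 2P − Q) − ¼ ln(1 − 2Q).
1 − 2P − Q = 0.3777, giving −½ ln(0.3777) = 0.486828.
1 − 2Q = 0.7234, giving −¼ ln(0.7234) = 0.080948.
d = 0.486828 + 0.080948 = 0.567776.
Under a molecular clock d = 2μt, so t = d/(2μ) = 0.567776 / (2 × 0.007) = 40.56 Myr.

40.56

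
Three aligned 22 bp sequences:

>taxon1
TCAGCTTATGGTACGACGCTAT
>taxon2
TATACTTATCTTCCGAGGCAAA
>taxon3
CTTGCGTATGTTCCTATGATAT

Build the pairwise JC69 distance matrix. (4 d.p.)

taxon1–taxon2: 9/22 sites differ → p ≈ 0.409091, d = −0.75 ln(1 − 0.545455) = 0.591344 ≈ 0.5913.
taxon1–taxon3: 9/22 sites differ → p ≈ 0.409091, d = −0.75 ln(1 − 0.545455) = 0.591344 ≈ 0.5913.
taxon2–taxon3: 10/22 sites differ → p ≈ 0.454545, d = −0.75 ln(1 − 0.60606) = 0.698667 ≈ 0.6987.

d(taxon1,taxon2) = 0.5913, d(taxon1,taxon3) = 0.5913, d(taxon2,taxon3) = 0.6987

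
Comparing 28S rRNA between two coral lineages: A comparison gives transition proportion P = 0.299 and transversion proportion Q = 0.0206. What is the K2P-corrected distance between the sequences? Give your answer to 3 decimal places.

0.492

Under the Kimura two-parameter model, d = −½ ln(1 − 2P − Q) − ¼ ln(1 − 2Q).
1 − 2P − Q = 0.3814, giving −½ ln(0.3814) = 0.481953.
1 − 2Q = 0.9588, giving −¼ ln(0.9588) = 0.010518.
d = 0.481953 + 0.010518 = 0.492471.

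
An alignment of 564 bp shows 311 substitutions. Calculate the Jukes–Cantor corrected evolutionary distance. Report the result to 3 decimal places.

p = 311/564 ≈ 0.551418.
d = −(3/4) ln(1 − 4p/3) = −0.75 ln(1 − 0.735224) = −0.75 ln(0.264776)
  = −0.75 × (-1.328871) = 0.996653 substitutions/site.

0.997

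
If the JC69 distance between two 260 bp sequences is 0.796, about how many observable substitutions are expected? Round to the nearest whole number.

Invert JC69: p = (3/4)(1 − e^(−4d/3)) = 0.75 × (1 − e^(-1.061333)) = 0.75 × (1 − 0.345994) = 0.490505.
Expected differing sites = pL ≈ 0.490505 × 260 = 127.5313 ≈ 128.

128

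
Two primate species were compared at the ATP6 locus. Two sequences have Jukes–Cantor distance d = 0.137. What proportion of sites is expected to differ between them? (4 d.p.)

0.1252

p = (3/4)(1 − e^(−4d/3)) = 0.75 × (1 − e^(-0.182667)) = 0.75 × (1 − 0.833046) = 0.125216.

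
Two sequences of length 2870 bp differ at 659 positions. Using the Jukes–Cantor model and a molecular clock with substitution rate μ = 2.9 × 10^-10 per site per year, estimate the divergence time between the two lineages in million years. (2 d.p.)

472.64

p = 659/2870 ≈ 0.229617.
d = −(3/4) ln(1 − 4p/3) = −0.75 ln(1 − 0.306156) = −0.75 ln(0.693844)
  = −0.75 × (-0.365508) = 0.274131 substitutions/site.
Under a molecular clock d = 2μt, so t = d/(2μ) = 0.274131 / (2 × 2.9 × 10^-10) = 472.64 million years.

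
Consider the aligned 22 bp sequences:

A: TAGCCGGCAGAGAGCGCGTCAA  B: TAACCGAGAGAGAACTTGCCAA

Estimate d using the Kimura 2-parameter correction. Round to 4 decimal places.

Of 22 sites, 5 differences are transitions and 2 are transversions, so P = 5/22 ≈ 0.227273 and Q = 2/22 ≈ 0.090909.
Under the Kimura two-parameter model, d = −½ ln(1 − 2P − Q) − ¼ ln(1 − 2Q).
1 − 2P − Q = 0.454545, giving −½ ln(0.454545) = 0.394229.
1 − 2Q = 0.818182, giving −¼ ln(0.818182) = 0.050168.
d = 0.394229 + 0.050168 = 0.444397.

0.4444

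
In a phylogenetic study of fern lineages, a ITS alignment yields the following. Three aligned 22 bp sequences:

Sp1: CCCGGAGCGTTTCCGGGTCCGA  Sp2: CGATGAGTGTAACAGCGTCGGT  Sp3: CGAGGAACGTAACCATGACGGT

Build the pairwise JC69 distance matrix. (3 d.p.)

Sp1–Sp2: 10/22 sites differ → p ≈ 0.454545, d = −0.75 ln(1 − 0.60606) = 0.698667 ≈ 0.699.
Sp1–Sp3: 10/22 sites differ → p ≈ 0.454545, d = −0.75 ln(1 − 0.60606) = 0.698667 ≈ 0.699.
Sp2–Sp3: 7/22 sites differ → p ≈ 0.318182, d = −0.75 ln(1 − 0.424243) = 0.414052 ≈ 0.414.

d(Sp1,Sp2) = 0.699, d(Sp1,Sp3) = 0.699, d(Sp2,Sp3) = 0.414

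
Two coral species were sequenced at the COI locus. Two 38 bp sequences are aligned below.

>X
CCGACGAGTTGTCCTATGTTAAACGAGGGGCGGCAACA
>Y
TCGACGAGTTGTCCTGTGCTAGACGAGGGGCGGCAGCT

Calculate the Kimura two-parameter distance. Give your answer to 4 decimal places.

Of 38 sites, 5 differences are transitions and 1 are transversions, so P = 5/38 ≈ 0.131579 and Q = 1/38 ≈ 0.026316.
Under the Kimura two-parameter model, d = −½ ln(1 − 2P − Q) − ¼ ln(1 − 2Q).
1 − 2P − Q = 0.710526, giving −½ ln(0.710526) = 0.170875.
1 − 2Q = 0.947368, giving −¼ ln(0.947368) = 0.013517.
d = 0.170875 + 0.013517 = 0.184392.

0.1844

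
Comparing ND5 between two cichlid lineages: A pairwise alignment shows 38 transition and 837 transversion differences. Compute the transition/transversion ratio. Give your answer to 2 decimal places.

0.05

R = 38/837 = 0.045400… ≈ 0.05 (to 2 d.p.).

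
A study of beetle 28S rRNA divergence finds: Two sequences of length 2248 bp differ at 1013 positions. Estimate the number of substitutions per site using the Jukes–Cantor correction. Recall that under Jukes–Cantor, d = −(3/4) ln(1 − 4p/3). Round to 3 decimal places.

0.689

p = 1013/2248 ≈ 0.450623.
d = −(3/4) ln(1 − 4p/3) = −0.75 ln(1 − 0.600831) = −0.75 ln(0.399169)
  = −0.75 × (-0.918370) = 0.688778 substitutions/site.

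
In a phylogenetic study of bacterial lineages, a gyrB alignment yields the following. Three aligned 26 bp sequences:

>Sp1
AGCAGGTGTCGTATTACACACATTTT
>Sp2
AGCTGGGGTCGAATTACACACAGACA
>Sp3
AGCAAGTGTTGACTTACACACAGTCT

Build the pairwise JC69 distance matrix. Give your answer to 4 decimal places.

Sp1–Sp2: 7/26 sites differ → p ≈ 0.269231, d = −0.75 ln(1 − 0.358975) = 0.333515 ≈ 0.3335.
Sp1–Sp3: 6/26 sites differ → p ≈ 0.230769, d = −0.75 ln(1 − 0.307692) = 0.275793 ≈ 0.2758.
Sp2–Sp3: 7/26 sites differ → p ≈ 0.269231, d = −0.75 ln(1 − 0.358975) = 0.333515 ≈ 0.3335.

d(Sp1,Sp2) = 0.3335, d(Sp1,Sp3) = 0.2758, d(Sp2,Sp3) = 0.3335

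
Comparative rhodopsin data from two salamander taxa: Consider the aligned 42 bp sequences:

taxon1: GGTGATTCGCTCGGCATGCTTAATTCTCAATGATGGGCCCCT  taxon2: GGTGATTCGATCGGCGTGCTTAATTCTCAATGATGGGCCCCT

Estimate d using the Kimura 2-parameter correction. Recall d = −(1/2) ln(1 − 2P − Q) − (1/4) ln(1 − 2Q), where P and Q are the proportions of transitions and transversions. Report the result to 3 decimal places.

Of 42 sites, 1 differences are transitions and 1 are transversions, so P = 1/42 ≈ 0.02381 and Q = 1/42 ≈ 0.02381.
Under the Kimura two-parameter model, d = −½ ln(1 − 2P − Q) − ¼ ln(1 − 2Q).
1 − 2P − Q = 0.92857, giving −½ ln(0.92857) = 0.037055.
1 − 2Q = 0.95238, giving −¼ ln(0.95238) = 0.012198.
d = 0.037055 + 0.012198 = 0.049253.

0.049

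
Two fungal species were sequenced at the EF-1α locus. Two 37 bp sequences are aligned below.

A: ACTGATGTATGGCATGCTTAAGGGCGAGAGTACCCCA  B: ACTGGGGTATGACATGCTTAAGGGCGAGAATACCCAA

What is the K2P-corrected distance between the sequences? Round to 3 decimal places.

0.150

Of 37 sites, 3 differences are transitions and 2 are transversions, so P = 3/37 ≈ 0.081081 and Q = 2/37 ≈ 0.054054.
Under the Kimura two-parameter model, d = −½ ln(1 − 2P − Q) − ¼ ln(1 − 2Q).
1 − 2P − Q = 0.783784, giving −½ ln(0.783784) = 0.121811.
1 − 2Q = 0.891892, giving −¼ ln(0.891892) = 0.028603.
d = 0.121811 + 0.028603 = 0.150414.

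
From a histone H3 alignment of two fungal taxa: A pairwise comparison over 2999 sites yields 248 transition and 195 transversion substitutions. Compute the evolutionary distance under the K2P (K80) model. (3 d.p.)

0.166

P = 248/2999 ≈ 0.082694 and Q = 195/2999 ≈ 0.065022.
Under the Kimura two-parameter model, d = −½ ln(1 − 2P − Q) − ¼ ln(1 − 2Q).
1 − 2P − Q = 0.76959, giving −½ ln(0.76959) = 0.130949.
1 − 2Q = 0.869956, giving −¼ ln(0.869956) = 0.034828.
d = 0.130949 + 0.034828 = 0.165777.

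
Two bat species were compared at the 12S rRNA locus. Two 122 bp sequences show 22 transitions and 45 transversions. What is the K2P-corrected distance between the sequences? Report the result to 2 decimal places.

P = 22/122 ≈ 0.180328 and Q = 45/122 ≈ 0.368852.
Under the Kimura two-parameter model, d = −½ ln(1 − 2P − Q) − ¼ ln(1 − 2Q).
1 − 2P − Q = 0.270492, giving −½ ln(0.270492) = 0.653756.
1 − 2Q = 0.262296, giving −¼ ln(0.262296) = 0.334570.
d = 0.653756 + 0.334570 = 0.988326.

0.99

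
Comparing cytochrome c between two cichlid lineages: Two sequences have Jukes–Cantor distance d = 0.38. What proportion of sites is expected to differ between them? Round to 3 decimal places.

p = (3/4)(1 − e^(−4d/3)) = 0.75 × (1 − e^(-0.506667)) = 0.75 × (1 − 0.602500) = 0.298125.

0.298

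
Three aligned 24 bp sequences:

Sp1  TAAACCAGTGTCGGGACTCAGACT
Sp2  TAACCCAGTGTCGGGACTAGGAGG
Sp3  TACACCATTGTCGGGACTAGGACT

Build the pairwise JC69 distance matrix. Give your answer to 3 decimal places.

d(Sp1,Sp2) = 0.244, d(Sp1,Sp3) = 0.188, d(Sp2,Sp3) = 0.244

Sp1–Sp2: 5/24 sites differ → p ≈ 0.208333, d = −0.75 ln(1 − 0.277777) = 0.244066 ≈ 0.244.
Sp1–Sp3: 4/24 sites differ → p ≈ 0.166667, d = −0.75 ln(1 − 0.222223) = 0.188487 ≈ 0.188.
Sp2–Sp3: 5/24 sites differ → p ≈ 0.208333, d = −0.75 ln(1 − 0.277777) = 0.244066 ≈ 0.244.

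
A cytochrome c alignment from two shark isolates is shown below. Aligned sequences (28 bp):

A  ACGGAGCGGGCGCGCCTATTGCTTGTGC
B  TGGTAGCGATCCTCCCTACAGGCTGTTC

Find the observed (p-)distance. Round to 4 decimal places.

0.4643

The sequences differ at 13 of 28 positions.
p = 13/28 = 0.464285… ≈ 0.4643 (to 4 d.p.).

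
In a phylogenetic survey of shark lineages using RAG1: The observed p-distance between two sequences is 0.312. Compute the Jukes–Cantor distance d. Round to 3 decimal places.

0.403

d = −(3/4) ln(1 − 4p/3) = −0.75 ln(1 − 0.416) = −0.75 ln(0.584)
  = −0.75 × (-0.537854) = 0.403391 substitutions/site.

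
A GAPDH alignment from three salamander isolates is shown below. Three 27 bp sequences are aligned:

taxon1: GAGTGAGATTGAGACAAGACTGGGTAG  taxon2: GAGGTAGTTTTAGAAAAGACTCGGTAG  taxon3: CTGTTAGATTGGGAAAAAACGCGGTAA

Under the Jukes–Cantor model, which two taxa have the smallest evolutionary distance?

taxon1–taxon2: 6/27 differ, p = 0.222, d = 0.264.
taxon1–taxon3: 9/27 differ, p = 0.333, d = 0.441.
taxon2–taxon3: 9/27 differ, p = 0.333, d = 0.441.
The smallest distance is between taxon1 and taxon2.

taxon1 and taxon2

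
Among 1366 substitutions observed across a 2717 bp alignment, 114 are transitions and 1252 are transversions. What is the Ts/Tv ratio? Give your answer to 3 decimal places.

R = 114/1252 = 0.091054… ≈ 0.091 (to 3 d.p.).

0.091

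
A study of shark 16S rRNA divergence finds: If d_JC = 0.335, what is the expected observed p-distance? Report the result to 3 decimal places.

0.270

p = (3/4)(1 − e^(−4d/3)) = 0.75 × (1 − e^(-0.446667)) = 0.75 × (1 − 0.639757) = 0.270182.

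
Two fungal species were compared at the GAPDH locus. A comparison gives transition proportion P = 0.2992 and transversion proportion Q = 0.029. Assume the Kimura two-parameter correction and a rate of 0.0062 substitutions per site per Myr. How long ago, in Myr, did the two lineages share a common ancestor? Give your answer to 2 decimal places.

41.01

Under the Kimura two-parameter model, d = −½ ln(1 − 2P − Q) − ¼ ln(1 − 2Q).
1 − 2P − Q = 0.3726, giving −½ ln(0.3726) = 0.493625.
1 − 2Q = 0.942, giving −¼ ln(0.942) = 0.014938.
d = 0.493625 + 0.014938 = 0.508563.
Under a molecular clock d = 2μt, so t = d/(2μ) = 0.508563 / (2 × 0.0062) = 41.01 Myr.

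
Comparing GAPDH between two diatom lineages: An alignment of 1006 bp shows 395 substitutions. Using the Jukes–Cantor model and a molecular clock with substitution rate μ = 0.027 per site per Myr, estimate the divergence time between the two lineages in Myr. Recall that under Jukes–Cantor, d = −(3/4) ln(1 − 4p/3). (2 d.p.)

10.30

p = 395/1006 ≈ 0.392644.
d = −(3/4) ln(1 − 4p/3) = −0.75 ln(1 − 0.523525) = −0.75 ln(0.476475)
  = −0.75 × (-0.741340) = 0.556005 substitutions/site.
Under a molecular clock d = 2μt, so t = d/(2μ) = 0.556005 / (2 × 0.027) = 10.30 Myr.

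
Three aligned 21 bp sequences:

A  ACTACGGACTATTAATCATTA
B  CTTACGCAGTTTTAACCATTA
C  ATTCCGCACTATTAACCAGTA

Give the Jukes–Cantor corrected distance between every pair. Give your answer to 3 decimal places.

A–B: 6/21 sites differ → p ≈ 0.285714, d = −0.75 ln(1 − 0.380952) = 0.359679 ≈ 0.360.
A–C: 5/21 sites differ → p ≈ 0.238095, d = −0.75 ln(1 − 0.31746) = 0.286451 ≈ 0.286.
B–C: 5/21 sites differ → p ≈ 0.238095, d = −0.75 ln(1 − 0.31746) = 0.286451 ≈ 0.286.

d(A,B) = 0.360, d(A,C) = 0.286, d(B,C) = 0.286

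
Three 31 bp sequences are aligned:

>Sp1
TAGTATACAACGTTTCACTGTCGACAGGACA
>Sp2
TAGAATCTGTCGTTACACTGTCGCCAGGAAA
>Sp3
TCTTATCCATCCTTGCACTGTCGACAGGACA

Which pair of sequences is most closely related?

Sp1 and Sp3

Sp1–Sp2: 8/31 differ, p = 0.258, d = 0.316.
Sp1–Sp3: 6/31 differ, p = 0.194, d = 0.224.
Sp2–Sp3: 9/31 differ, p = 0.290, d = 0.367.
The smallest distance is between Sp1 and Sp3.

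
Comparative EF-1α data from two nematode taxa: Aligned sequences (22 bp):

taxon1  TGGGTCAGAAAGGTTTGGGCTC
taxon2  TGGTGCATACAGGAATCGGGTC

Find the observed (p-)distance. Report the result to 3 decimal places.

The sequences differ at 8 of 22 positions (sites 4, 5, 8, 10, 14, 15, 17, 20).
p = 8/22 = 0.363636… ≈ 0.364 (to 3 d.p.).

0.364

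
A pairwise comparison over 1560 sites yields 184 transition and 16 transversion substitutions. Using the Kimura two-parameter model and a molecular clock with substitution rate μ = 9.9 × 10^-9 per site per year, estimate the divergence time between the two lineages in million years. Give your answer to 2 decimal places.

7.40

P = 184/1560 ≈ 0.117949 and Q = 16/1560 ≈ 0.010256.
Under the Kimura two-parameter model, d = −½ ln(1 − 2P − Q) − ¼ ln(1 − 2Q).
1 − 2P − Q = 0.753846, giving −½ ln(0.753846) = 0.141284.
1 − 2Q = 0.979488, giving −¼ ln(0.979488) = 0.005181.
d = 0.141284 + 0.005181 = 0.146465.
Under a molecular clock d = 2μt, so t = d/(2μ) = 0.146465 / (2 × 9.9 × 10^-9) = 7.40 million years.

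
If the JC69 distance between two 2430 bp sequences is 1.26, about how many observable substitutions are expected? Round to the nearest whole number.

1483

Invert JC69: p = (3/4)(1 − e^(−4d/3)) = 0.75 × (1 − e^(-1.68)) = 0.75 × (1 − 0.186374) = 0.610220.
Expected differing sites = pL ≈ 0.610220 × 2430 = 1482.8346 ≈ 1483.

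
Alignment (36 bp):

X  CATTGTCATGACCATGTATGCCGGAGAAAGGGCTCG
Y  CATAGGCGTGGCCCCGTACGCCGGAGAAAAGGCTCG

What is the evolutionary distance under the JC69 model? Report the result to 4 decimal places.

The sequences differ at 8 of 36 sites (4, 6, 8, 11, 14, 15, 19, 30), so p = 8/36 ≈ 0.222222.
d = −(3/4) ln(1 − 4p/3) = −0.75 ln(1 − 0.296296) = −0.75 ln(0.703704)
  = −0.75 × (-0.351397) = 0.263548 substitutions/site.

0.2635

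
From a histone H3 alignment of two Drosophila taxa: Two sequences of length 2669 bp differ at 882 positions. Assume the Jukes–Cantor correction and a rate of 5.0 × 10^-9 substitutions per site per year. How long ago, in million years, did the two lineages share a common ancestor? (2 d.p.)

p = 882/2669 ≈ 0.330461.
d = −(3/4) ln(1 − 4p/3) = −0.75 ln(1 − 0.440615) = −0.75 ln(0.559385)
  = −0.75 × (-0.580917) = 0.435688 substitutions/site.
Under a molecular clock d = 2μt, so t = d/(2μ) = 0.435688 / (2 × 5.0 × 10^-9) = 43.57 million years.

43.57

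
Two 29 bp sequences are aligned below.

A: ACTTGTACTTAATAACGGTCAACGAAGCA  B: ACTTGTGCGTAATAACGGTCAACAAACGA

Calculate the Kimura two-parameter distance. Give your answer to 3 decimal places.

0.196

Of 29 sites, 2 differences are transitions and 3 are transversions, so P = 2/29 ≈ 0.068966 and Q = 3/29 ≈ 0.103448.
Under the Kimura two-parameter model, d = −½ ln(1 − 2P − Q) − ¼ ln(1 − 2Q).
1 − 2P − Q = 0.75862, giving −½ ln(0.75862) = 0.138127.
1 − 2Q = 0.793104, giving −¼ ln(0.793104) = 0.057950.
d = 0.138127 + 0.057950 = 0.196077.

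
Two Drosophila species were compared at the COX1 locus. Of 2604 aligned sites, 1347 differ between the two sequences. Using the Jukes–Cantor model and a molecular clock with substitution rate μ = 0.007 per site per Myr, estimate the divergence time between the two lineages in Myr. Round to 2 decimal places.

62.69

p = 1347/2604 ≈ 0.517281.
d = −(3/4) ln(1 − 4p/3) = −0.75 ln(1 − 0.689708) = −0.75 ln(0.310292)
  = −0.75 × (-1.170241) = 0.877681 substitutions/site.
Under a molecular clock d = 2μt, so t = d/(2μ) = 0.877681 / (2 × 0.007) = 62.69 Myr.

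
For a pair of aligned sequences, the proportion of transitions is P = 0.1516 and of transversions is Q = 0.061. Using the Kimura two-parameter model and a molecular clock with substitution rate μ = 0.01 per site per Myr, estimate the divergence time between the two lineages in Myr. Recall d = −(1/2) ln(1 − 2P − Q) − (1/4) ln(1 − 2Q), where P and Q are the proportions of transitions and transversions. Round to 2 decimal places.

12.95

Under the Kimura two-parameter model, d = −½ ln(1 − 2P − Q) − ¼ ln(1 − 2Q).
1 − 2P − Q = 0.6358, giving −½ ln(0.6358) = 0.226436.
1 − 2Q = 0.878, giving −¼ ln(0.878) = 0.032527.
d = 0.226436 + 0.032527 = 0.258963.
Under a molecular clock d = 2μt, so t = d/(2μ) = 0.258963 / (2 × 0.01) = 12.95 Myr.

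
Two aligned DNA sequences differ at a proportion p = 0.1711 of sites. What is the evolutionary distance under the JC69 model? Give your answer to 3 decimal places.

d = −(3/4) ln(1 − 4p/3) = −0.75 ln(1 − 0.228133) = −0.75 ln(0.771867)
  = −0.75 × (-0.258943) = 0.194207 substitutions/site.

0.194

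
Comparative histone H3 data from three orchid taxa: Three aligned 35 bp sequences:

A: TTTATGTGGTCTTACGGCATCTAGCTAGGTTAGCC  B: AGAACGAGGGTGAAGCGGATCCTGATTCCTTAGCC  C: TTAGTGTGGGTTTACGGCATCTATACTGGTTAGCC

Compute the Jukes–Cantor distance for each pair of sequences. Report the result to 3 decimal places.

d(A,B) = 0.868, d(A,C) = 0.273, d(B,C) = 0.705

A–B: 18/35 sites differ → p ≈ 0.514286, d = −0.75 ln(1 − 0.685715) = 0.868091 ≈ 0.868.
A–C: 8/35 sites differ → p ≈ 0.228571, d = −0.75 ln(1 − 0.304761) = 0.272625 ≈ 0.273.
B–C: 16/35 sites differ → p ≈ 0.457143, d = −0.75 ln(1 − 0.609524) = 0.705292 ≈ 0.705.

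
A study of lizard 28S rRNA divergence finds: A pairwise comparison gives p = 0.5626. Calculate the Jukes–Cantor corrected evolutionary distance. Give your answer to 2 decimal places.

1.04

d = −(3/4) ln(1 − 4p/3) = −0.75 ln(1 − 0.750133) = −0.75 ln(0.249867)
  = −0.75 × (-1.386827) = 1.040120 substitutions/site.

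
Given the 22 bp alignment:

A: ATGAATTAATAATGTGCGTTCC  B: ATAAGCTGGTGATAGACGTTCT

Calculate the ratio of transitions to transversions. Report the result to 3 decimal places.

9.000

Transitions are A↔G and C↔T; transversions are all other mismatches.
Transitions: 9. Transversions: 1.
R = 9/1 = 9.000.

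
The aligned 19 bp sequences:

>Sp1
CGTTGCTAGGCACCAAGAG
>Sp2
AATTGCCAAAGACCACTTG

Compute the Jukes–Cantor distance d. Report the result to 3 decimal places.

The sequences differ at 9 of 19 sites (1, 2, 7, 9, 10, 11, 16, 17, 18), so p = 9/19 ≈ 0.473684.
d = −(3/4) ln(1 − 4p/3) = −0.75 ln(1 − 0.631579) = −0.75 ln(0.368421)
  = −0.75 × (-0.998529) = 0.748897 substitutions/site.

0.749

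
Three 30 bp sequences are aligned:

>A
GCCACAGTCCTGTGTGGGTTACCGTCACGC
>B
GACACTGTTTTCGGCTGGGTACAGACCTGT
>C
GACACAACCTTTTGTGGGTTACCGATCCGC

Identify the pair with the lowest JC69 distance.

A and C

A–B: 14/30 differ, p = 0.467, d = 0.730.
A–C: 8/30 differ, p = 0.267, d = 0.330.
B–C: 13/30 differ, p = 0.433, d = 0.647.
The smallest distance is between A and C.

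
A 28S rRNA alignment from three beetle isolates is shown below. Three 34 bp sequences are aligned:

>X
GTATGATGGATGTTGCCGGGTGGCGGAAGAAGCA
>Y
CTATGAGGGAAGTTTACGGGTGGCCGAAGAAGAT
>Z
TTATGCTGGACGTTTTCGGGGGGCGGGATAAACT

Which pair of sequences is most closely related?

X–Y: 8/34 differ, p = 0.235, d = 0.282.
X–Z: 10/34 differ, p = 0.294, d = 0.373.
Y–Z: 11/34 differ, p = 0.324, d = 0.423.
The smallest distance is between X and Y.

X and Y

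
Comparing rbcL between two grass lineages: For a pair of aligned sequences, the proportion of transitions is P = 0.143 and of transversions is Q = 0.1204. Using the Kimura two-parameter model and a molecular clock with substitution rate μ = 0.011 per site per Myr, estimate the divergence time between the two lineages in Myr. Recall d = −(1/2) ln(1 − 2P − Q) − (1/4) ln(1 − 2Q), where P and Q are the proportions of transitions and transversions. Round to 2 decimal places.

14.98

Under the Kimura two-parameter model, d = −½ ln(1 − 2P − Q) − ¼ ln(1 − 2Q).
1 − 2P − Q = 0.5936, giving −½ ln(0.5936) = 0.260775.
1 − 2Q = 0.7592, giving −¼ ln(0.7592) = 0.068873.
d = 0.260775 + 0.068873 = 0.329648.
Under a molecular clock d = 2μt, so t = d/(2μ) = 0.329648 / (2 × 0.011) = 14.98 Myr.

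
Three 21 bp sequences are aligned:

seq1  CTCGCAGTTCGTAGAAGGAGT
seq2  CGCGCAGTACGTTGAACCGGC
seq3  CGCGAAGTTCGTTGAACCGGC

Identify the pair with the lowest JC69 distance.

seq1–seq2: 7/21 differ, p = 0.333, d = 0.441.
seq1–seq3: 7/21 differ, p = 0.333, d = 0.441.
seq2–seq3: 2/21 differ, p = 0.095, d = 0.102.
The smallest distance is between seq2 and seq3.

seq2 and seq3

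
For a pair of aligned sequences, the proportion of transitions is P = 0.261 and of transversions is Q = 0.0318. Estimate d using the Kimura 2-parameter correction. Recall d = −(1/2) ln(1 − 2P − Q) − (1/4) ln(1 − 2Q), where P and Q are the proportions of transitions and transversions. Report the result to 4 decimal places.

0.4199

Under the Kimura two-parameter model, d = −½ ln(1 − 2P − Q) − ¼ ln(1 − 2Q).
1 − 2P − Q = 0.4462, giving −½ ln(0.4462) = 0.403494.
1 − 2Q = 0.9364, giving −¼ ln(0.9364) = 0.016428.
d = 0.403494 + 0.016428 = 0.419922.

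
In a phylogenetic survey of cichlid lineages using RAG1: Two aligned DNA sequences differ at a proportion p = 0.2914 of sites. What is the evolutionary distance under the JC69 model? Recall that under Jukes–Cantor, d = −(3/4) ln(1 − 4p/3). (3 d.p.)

0.369

d = −(3/4) ln(1 − 4p/3) = −0.75 ln(1 − 0.388533) = −0.75 ln(0.611467)
  = −0.75 × (-0.491894) = 0.368921 substitutions/site.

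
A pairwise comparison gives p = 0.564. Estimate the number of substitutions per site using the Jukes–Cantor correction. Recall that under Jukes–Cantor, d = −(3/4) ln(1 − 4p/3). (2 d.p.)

1.05

d = −(3/4) ln(1 − 4p/3) = −0.75 ln(1 − 0.752) = −0.75 ln(0.248)
  = −0.75 × (-1.394327) = 1.045745 substitutions/site.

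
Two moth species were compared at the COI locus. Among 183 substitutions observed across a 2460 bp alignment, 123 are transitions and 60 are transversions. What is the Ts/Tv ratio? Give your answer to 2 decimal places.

R = 123/60 = 2.05.

2.05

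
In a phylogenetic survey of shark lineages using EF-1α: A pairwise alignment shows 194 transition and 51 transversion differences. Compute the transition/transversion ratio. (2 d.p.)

R = 194/51 = 3.803921… ≈ 3.80 (to 2 d.p.).

3.80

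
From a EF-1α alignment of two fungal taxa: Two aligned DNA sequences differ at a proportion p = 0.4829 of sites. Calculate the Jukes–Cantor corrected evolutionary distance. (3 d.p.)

d = −(3/4) ln(1 − 4p/3) = −0.75 ln(1 − 0.643867) = −0.75 ln(0.356133)
  = −0.75 × (-1.032451) = 0.774338 substitutions/site.

0.774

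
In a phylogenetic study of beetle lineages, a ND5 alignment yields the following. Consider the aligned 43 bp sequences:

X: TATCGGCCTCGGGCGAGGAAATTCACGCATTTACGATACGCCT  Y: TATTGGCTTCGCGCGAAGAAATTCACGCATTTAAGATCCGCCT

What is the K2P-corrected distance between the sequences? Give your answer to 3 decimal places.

0.155

Of 43 sites, 3 differences are transitions and 3 are transversions, so P = 3/43 ≈ 0.069767 and Q = 3/43 ≈ 0.069767.
Under the Kimura two-parameter model, d = −½ ln(1 − 2P − Q) − ¼ ln(1 − 2Q).
1 − 2P − Q = 0.790699, giving −½ ln(0.790699) = 0.117419.
1 − 2Q = 0.860466, giving −¼ ln(0.860466) = 0.037570.
d = 0.117419 + 0.037570 = 0.154989.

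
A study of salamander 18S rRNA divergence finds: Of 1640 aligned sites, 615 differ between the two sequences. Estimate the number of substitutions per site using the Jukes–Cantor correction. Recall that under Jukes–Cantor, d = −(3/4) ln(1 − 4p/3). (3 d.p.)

0.520

p = 615/1640 = 0.375.
d = −(3/4) ln(1 − 4p/3) = −0.75 ln(1 − 0.5) = −0.75 ln(0.5)
  = −0.75 × (-0.693147) = 0.519860 substitutions/site.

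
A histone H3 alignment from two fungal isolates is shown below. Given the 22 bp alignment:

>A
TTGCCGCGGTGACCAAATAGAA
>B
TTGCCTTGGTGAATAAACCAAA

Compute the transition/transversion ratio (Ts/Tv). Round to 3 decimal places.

Transitions are A↔G and C↔T; transversions are all other mismatches.
Transitions: 4. Transversions: 3.
R = 4/3 = 1.333333… ≈ 1.333 (to 3 d.p.).

1.333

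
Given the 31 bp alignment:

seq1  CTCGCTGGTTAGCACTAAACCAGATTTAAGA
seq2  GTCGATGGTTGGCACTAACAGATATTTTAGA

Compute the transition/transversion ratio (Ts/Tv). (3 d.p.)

0.143

Transitions are A↔G and C↔T; transversions are all other mismatches.
Transitions: 1. Transversions: 7.
R = 1/7 = 0.142857… ≈ 0.143 (to 3 d.p.).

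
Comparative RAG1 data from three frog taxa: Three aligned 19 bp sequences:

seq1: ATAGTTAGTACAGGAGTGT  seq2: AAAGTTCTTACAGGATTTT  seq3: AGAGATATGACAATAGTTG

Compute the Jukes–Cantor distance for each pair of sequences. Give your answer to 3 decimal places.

seq1–seq2: 5/19 sites differ → p ≈ 0.263158, d = −0.75 ln(1 − 0.350877) = 0.324100 ≈ 0.324.
seq1–seq3: 8/19 sites differ → p ≈ 0.421053, d = −0.75 ln(1 − 0.561404) = 0.618132 ≈ 0.618.
seq2–seq3: 8/19 sites differ → p ≈ 0.421053, d = −0.75 ln(1 − 0.561404) = 0.618132 ≈ 0.618.

d(seq1,seq2) = 0.324, d(seq1,seq3) = 0.618, d(seq2,seq3) = 0.618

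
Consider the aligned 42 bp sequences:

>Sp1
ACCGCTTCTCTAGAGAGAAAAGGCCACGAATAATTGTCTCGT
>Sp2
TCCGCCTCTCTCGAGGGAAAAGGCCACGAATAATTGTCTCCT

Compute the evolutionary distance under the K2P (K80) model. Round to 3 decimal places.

0.130

Of 42 sites, 2 differences are transitions and 3 are transversions, so P = 2/42 ≈ 0.047619 and Q = 3/42 ≈ 0.071429.
Under the Kimura two-parameter model, d = −½ ln(1 − 2P − Q) − ¼ ln(1 − 2Q).
1 − 2P − Q = 0.833333, giving −½ ln(0.833333) = 0.091161.
1 − 2Q = 0.857142, giving −¼ ln(0.857142) = 0.038538.
d = 0.091161 + 0.038538 = 0.129699.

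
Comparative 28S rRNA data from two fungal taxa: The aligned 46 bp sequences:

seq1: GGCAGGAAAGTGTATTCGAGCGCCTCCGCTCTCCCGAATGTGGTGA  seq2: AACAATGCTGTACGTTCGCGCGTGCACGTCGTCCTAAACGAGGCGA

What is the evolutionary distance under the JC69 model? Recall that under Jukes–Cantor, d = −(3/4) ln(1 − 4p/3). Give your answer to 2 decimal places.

The sequences differ at 23 of 46 sites, so p = 23/46 = 0.5.
d = −(3/4) ln(1 − 4p/3) = −0.75 ln(1 − 0.666667) = −0.75 ln(0.333333)
  = −0.75 × (-1.098613) = 0.823960 substitutions/site.

0.82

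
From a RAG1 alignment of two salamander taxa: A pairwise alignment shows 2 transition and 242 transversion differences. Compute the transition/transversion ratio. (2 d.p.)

0.01

R = 2/242 = 0.008264… ≈ 0.01 (to 2 d.p.).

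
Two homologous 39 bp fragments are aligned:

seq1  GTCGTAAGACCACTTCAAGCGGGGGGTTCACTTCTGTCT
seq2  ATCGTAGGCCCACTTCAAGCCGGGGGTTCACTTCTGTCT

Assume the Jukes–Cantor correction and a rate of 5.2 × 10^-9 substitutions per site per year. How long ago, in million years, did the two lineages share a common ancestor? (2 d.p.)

10.60

The sequences differ at 4 of 39 sites (1, 7, 9, 21), so p = 4/39 ≈ 0.102564.
d = −(3/4) ln(1 − 4p/3) = −0.75 ln(1 − 0.136752) = −0.75 ln(0.863248)
  = −0.75 × (-0.147053) = 0.110290 substitutions/site.
Under a molecular clock d = 2μt, so t = d/(2μ) = 0.110290 / (2 × 5.2 × 10^-9) = 10.60 million years.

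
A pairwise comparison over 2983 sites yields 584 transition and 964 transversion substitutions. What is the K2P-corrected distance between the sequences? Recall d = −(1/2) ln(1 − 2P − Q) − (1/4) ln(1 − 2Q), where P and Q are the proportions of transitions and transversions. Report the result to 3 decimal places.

P = 584/2983 ≈ 0.195776 and Q = 964/2983 ≈ 0.323165.
Under the Kimura two-parameter model, d = −½ ln(1 − 2P − Q) − ¼ ln(1 − 2Q).
1 − 2P − Q = 0.285283, giving −½ ln(0.285283) = 0.627137.
1 − 2Q = 0.35367, giving −¼ ln(0.35367) = 0.259848.
d = 0.627137 + 0.259848 = 0.886985.

0.887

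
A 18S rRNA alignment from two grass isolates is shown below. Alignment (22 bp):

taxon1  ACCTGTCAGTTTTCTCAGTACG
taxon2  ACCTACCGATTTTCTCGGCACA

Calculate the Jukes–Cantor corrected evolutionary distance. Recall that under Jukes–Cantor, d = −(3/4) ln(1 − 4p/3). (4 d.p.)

0.4141

The sequences differ at 7 of 22 sites (5, 6, 8, 9, 17, 19, 22), so p = 7/22 ≈ 0.318182.
d = −(3/4) ln(1 − 4p/3) = −0.75 ln(1 − 0.424243) = −0.75 ln(0.575757)
  = −0.75 × (-0.552070) = 0.414053 substitutions/site.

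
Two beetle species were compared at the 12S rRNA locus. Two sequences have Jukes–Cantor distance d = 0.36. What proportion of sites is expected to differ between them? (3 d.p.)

p = (3/4)(1 − e^(−4d/3)) = 0.75 × (1 − e^(-0.48)) = 0.75 × (1 − 0.618783) = 0.285913.

0.286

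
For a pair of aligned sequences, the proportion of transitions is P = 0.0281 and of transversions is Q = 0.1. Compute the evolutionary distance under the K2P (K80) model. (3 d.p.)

0.141

Under the Kimura two-parameter model, d = −½ ln(1 − 2P − Q) − ¼ ln(1 − 2Q).
1 − 2P − Q = 0.8438, giving −½ ln(0.8438) = 0.084920.
1 − 2Q = 0.8, giving −¼ ln(0.8) = 0.055786.
d = 0.084920 + 0.055786 = 0.140706.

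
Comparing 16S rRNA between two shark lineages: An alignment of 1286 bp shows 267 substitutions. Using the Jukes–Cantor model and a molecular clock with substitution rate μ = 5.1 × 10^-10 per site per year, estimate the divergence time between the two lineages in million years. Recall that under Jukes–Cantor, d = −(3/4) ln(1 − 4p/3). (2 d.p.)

238.31

p = 267/1286 ≈ 0.207621.
d = −(3/4) ln(1 − 4p/3) = −0.75 ln(1 − 0.276828) = −0.75 ln(0.723172)
  = −0.75 × (-0.324108) = 0.243081 substitutions/site.
Under a molecular clock d = 2μt, so t = d/(2μ) = 0.243081 / (2 × 5.1 × 10^-10) = 238.31 million years.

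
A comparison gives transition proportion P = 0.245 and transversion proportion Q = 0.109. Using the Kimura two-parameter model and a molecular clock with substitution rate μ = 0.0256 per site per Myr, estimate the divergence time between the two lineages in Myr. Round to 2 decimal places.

10.12

Under the Kimura two-parameter model, d = −½ ln(1 − 2P − Q) − ¼ ln(1 − 2Q).
1 − 2P − Q = 0.401, giving −½ ln(0.401) = 0.456897.
1 − 2Q = 0.782, giving −¼ ln(0.782) = 0.061475.
d = 0.456897 + 0.061475 = 0.518372.
Under a molecular clock d = 2μt, so t = d/(2μ) = 0.518372 / (2 × 0.0256) = 10.12 Myr.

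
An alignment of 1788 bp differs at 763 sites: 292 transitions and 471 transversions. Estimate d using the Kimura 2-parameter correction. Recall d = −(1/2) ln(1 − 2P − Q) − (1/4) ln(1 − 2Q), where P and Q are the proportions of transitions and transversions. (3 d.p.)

0.633

P = 292/1788 ≈ 0.163311 and Q = 471/1788 ≈ 0.263423.
Under the Kimura two-parameter model, d = −½ ln(1 − 2P − Q) − ¼ ln(1 − 2Q).
1 − 2P − Q = 0.409955, giving −½ ln(0.409955) = 0.445854.
1 − 2Q = 0.473154, giving −¼ ln(0.473154) = 0.187084.
d = 0.445854 + 0.187084 = 0.632938.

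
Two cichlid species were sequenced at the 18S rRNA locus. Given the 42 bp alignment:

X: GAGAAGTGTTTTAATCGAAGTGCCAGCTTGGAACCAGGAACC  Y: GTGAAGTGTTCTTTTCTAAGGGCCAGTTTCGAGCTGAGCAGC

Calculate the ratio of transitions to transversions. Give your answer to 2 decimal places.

Transitions are A↔G and C↔T; transversions are all other mismatches.
Transitions: 6. Transversions: 8.
R = 6/8 = 0.75.

0.75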